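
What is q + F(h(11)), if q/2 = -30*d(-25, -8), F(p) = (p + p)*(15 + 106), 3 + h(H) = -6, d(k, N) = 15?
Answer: -3078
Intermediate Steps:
h(H) = -9 (h(H) = -3 - 6 = -9)
F(p) = 242*p (F(p) = (2*p)*121 = 242*p)
q = -900 (q = 2*(-30*15) = 2*(-450) = -900)
q + F(h(11)) = -900 + 242*(-9) = -900 - 2178 = -3078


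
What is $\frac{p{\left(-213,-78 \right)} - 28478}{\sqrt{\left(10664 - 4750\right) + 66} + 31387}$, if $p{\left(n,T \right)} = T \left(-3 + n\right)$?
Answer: $- \frac{365030810}{985137789} + \frac{23260 \sqrt{1495}}{985137789} \approx -0.36963$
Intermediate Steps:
$\frac{p{\left(-213,-78 \right)} - 28478}{\sqrt{\left(10664 - 4750\right) + 66} + 31387} = \frac{- 78 \left(-3 - 213\right) - 28478}{\sqrt{\left(10664 - 4750\right) + 66} + 31387} = \frac{\left(-78\right) \left(-216\right) - 28478}{\sqrt{5914 + 66} + 31387} = \frac{16848 - 28478}{\sqrt{5980} + 31387} = - \frac{11630}{2 \sqrt{1495} + 31387} = - \frac{11630}{31387 + 2 \sqrt{1495}}$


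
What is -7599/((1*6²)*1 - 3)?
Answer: -2533/11 ≈ -230.27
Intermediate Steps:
-7599/((1*6²)*1 - 3) = -7599/((1*36)*1 - 3) = -7599/(36*1 - 3) = -7599/(36 - 3) = -7599/33 = -7599*1/33 = -2533/11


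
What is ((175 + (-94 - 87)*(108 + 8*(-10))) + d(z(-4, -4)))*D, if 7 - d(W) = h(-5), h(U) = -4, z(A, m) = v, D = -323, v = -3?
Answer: 1576886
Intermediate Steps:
z(A, m) = -3
d(W) = 11 (d(W) = 7 - 1*(-4) = 7 + 4 = 11)
((175 + (-94 - 87)*(108 + 8*(-10))) + d(z(-4, -4)))*D = ((175 + (-94 - 87)*(108 + 8*(-10))) + 11)*(-323) = ((175 - 181*(108 - 80)) + 11)*(-323) = ((175 - 181*28) + 11)*(-323) = ((175 - 5068) + 11)*(-323) = (-4893 + 11)*(-323) = -4882*(-323) = 1576886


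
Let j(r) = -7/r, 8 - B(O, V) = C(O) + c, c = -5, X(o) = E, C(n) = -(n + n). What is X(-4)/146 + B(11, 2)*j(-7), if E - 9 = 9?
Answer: 2564/73 ≈ 35.123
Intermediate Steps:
C(n) = -2*n
E = 18 (E = 9 + 9 = 18)
X(o) = 18
B(O, V) = 13 + 2*O (B(O, V) = 8 - (-2*O - 5) = 8 - (-5 - 2*O) = 8 + (5 + 2*O) = 13 + 2*O)
X(-4)/146 + B(11, 2)*j(-7) = 18/146 + (13 + 2*11)*(-7/(-7)) = 18*(1/146) + (13 + 22)*(-7*(-1/7)) = 9/73 + 35*1 = 9/73 + 35 = 2564/73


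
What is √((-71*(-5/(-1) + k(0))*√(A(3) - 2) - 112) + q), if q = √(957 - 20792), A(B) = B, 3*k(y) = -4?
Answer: √(-3351 + 9*I*√19835)/3 ≈ 3.5879 + 19.627*I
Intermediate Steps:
k(y) = -4/3 (k(y) = (⅓)*(-4) = -4/3)
q = I*√19835 (q = √(-19835) = I*√19835 ≈ 140.84*I)
√((-71*(-5/(-1) + k(0))*√(A(3) - 2) - 112) + q) = √((-71*(-5/(-1) - 4/3)*√(3 - 2) - 112) + I*√19835) = √((-71*(-5*(-1) - 4/3)*√1 - 112) + I*√19835) = √((-71*(5 - 4/3) - 112) + I*√19835) = √((-781/3 - 112) + I*√19835) = √(-1117/3 + I*√19835)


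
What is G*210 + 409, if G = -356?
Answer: -74351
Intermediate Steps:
G*210 + 409 = -356*210 + 409 = -74760 + 409 = -74351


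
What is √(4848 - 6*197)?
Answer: √3666 ≈ 60.547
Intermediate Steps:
√(4848 - 6*197) = √(4848 - 1182) = √3666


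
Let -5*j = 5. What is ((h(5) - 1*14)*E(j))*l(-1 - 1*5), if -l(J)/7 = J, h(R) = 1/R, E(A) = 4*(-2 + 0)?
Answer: 23184/5 ≈ 4636.8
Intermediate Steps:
j = -1 (j = -1/5*5 = -1)
E(A) = -8 (E(A) = 4*(-2) = -8)
h(R) = 1/R
l(J) = -7*J
((h(5) - 1*14)*E(j))*l(-1 - 1*5) = ((1/5 - 1*14)*(-8))*(-7*(-1 - 1*5)) = ((1/5 - 14)*(-8))*(-7*(-1 - 5)) = (-69/5*(-8))*(-7*(-6)) = (552/5)*42 = 23184/5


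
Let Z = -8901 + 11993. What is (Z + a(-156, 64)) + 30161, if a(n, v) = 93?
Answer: 33346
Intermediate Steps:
Z = 3092
(Z + a(-156, 64)) + 30161 = (3092 + 93) + 30161 = 3185 + 30161 = 33346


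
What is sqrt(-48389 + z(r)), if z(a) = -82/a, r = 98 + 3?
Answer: I*sqrt(493624471)/101 ≈ 219.98*I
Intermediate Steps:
r = 101
sqrt(-48389 + z(r)) = sqrt(-48389 - 82/101) = sqrt(-4887371/101) = I*sqrt(493624471)/101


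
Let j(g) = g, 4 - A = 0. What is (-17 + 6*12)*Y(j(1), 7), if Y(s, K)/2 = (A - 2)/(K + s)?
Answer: 55/2 ≈ 27.500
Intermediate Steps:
A = 4 (A = 4 - 1*0 = 4 + 0 = 4)
Y(s, K) = 4/(K + s) (Y(s, K) = 2*((4 - 2)/(K + s)) = 2*(2/(K + s)) = 4/(K + s))
(-17 + 6*12)*Y(j(1), 7) = (-17 + 6*12)*(4/(7 + 1)) = (-17 + 72)*(4/8) = 55*(4*(⅛)) = 55*(½) = 55/2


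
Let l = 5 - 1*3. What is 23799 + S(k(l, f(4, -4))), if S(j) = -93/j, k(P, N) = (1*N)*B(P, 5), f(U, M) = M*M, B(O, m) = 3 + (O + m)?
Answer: 3807747/160 ≈ 23798.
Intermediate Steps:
l = 2 (l = 5 - 3 = 2)
B(O, m) = 3 + O + m
f(U, M) = M²
k(P, N) = N*(8 + P) (k(P, N) = (1*N)*(3 + P + 5) = N*(8 + P))
23799 + S(k(l, f(4, -4))) = 23799 - 93*1/(16*(8 + 2)) = 23799 - 93/(16*10) = 23799 - 93/160 = 3807747/160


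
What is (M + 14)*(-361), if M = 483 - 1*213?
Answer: -102524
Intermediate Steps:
M = 270 (M = 483 - 213 = 270)
(M + 14)*(-361) = (270 + 14)*(-361) = 284*(-361) = -102524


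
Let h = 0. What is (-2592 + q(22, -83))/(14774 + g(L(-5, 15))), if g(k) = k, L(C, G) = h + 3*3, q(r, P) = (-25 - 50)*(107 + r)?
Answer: -12267/14783 ≈ -0.82980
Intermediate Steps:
q(r, P) = -8025 - 75*r (q(r, P) = -75*(107 + r) = -8025 - 75*r)
L(C, G) = 9 (L(C, G) = 0 + 3*3 = 0 + 9 = 9)
(-2592 + q(22, -83))/(14774 + g(L(-5, 15))) = (-2592 + (-8025 - 75*22))/(14774 + 9) = (-2592 + (-8025 - 1650))/14783 = (-2592 - 9675)*(1/14783) = -12267*1/14783 = -12267/14783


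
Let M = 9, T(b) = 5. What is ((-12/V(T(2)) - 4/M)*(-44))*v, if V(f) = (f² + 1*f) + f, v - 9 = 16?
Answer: 54560/63 ≈ 866.03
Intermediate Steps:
v = 25 (v = 9 + 16 = 25)
V(f) = f² + 2*f (V(f) = (f² + f) + f = (f + f²) + f = f² + 2*f)
((-12/V(T(2)) - 4/M)*(-44))*v = ((-12*1/(5*(2 + 5)) - 4/9)*(-44))*25 = ((-12/(5*7) - 4*⅑)*(-44))*25 = ((-12/35 - 4/9)*(-44))*25 = -248/315*(-44)*25 = (10912/315)*25 = 54560/63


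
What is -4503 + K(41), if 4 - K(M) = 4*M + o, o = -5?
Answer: -4658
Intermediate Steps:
K(M) = 9 - 4*M (K(M) = 4 - (4*M - 5) = 4 - (-5 + 4*M) = 4 + (5 - 4*M) = 9 - 4*M)
-4503 + K(41) = -4503 + (9 - 4*41) = -4503 + (9 - 164) = -4503 - 155 = -4658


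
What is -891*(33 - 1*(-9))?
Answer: -37422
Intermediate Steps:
-891*(33 - 1*(-9)) = -891*(33 + 9) = -891*42 = -37422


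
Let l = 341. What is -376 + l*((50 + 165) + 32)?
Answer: 83851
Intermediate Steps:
-376 + l*((50 + 165) + 32) = -376 + 341*((50 + 165) + 32) = -376 + 341*(215 + 32) = -376 + 341*247 = -376 + 84227 = 83851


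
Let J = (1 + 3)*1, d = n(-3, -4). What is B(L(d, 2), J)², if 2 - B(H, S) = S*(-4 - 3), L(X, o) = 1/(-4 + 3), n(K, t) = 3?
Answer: 900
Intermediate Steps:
d = 3
L(X, o) = -1 (L(X, o) = 1/(-1) = -1)
J = 4 (J = 4*1 = 4)
B(H, S) = 2 + 7*S (B(H, S) = 2 - S*(-4 - 3) = 2 - S*(-7) = 2 - (-7)*S = 2 + 7*S)
B(L(d, 2), J)² = (2 + 7*4)² = (2 + 28)² = 30² = 900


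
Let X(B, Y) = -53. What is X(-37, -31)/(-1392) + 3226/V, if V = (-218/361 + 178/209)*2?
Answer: 371505107/57072 ≈ 6509.4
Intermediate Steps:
V = 1968/3971 (V = (-218*1/361 + 178*(1/209))*2 = (-218/361 + 178/209)*2 = (984/3971)*2 = 1968/3971 ≈ 0.49559)
X(-37, -31)/(-1392) + 3226/V = -53/(-1392) + 3226/(1968/3971) = -53*(-1/1392) + 3226*(3971/1968) = 53/1392 + 6405223/984 = 371505107/57072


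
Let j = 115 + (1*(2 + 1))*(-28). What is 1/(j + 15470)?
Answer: 1/15501 ≈ 6.4512e-5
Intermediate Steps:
j = 31 (j = 115 + (1*3)*(-28) = 115 + 3*(-28) = 115 - 84 = 31)
1/(j + 15470) = 1/(31 + 15470) = 1/15501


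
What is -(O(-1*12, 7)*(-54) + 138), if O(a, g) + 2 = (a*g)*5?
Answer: -22926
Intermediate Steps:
O(a, g) = -2 + 5*a*g (O(a, g) = -2 + (a*g)*5 = -2 + 5*a*g)
-(O(-1*12, 7)*(-54) + 138) = -((-2 + 5*(-1*12)*7)*(-54) + 138) = -((-2 + 5*(-12)*7)*(-54) + 138) = -((-2 - 420)*(-54) + 138) = -(-422*(-54) + 138) = -(22788 + 138) = -1*22926 = -22926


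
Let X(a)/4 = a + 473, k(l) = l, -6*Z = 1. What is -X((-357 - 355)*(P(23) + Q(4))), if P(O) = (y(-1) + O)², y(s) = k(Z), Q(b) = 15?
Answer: 13730980/9 ≈ 1.5257e+6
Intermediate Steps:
Z = -⅙ (Z = -⅙*1 = -⅙ ≈ -0.16667)
y(s) = -⅙
P(O) = (-⅙ + O)²
X(a) = 1892 + 4*a (X(a) = 4*(a + 473) = 4*(473 + a) = 1892 + 4*a)
-X((-357 - 355)*(P(23) + Q(4))) = -(1892 + 4*((-357 - 355)*((-1 + 6*23)²/36 + 15))) = -(1892 + 4*(-712*((-1 + 138)²/36 + 15))) = -(1892 + 4*(-712*((1/36)*137² + 15))) = -(1892 + 4*(-712*((1/36)*18769 + 15))) = -(1892 + 4*(-712*(18769/36 + 15))) = -(1892 + 4*(-712*19309/36)) = -(1892 + 4*(-3437002/9)) = -(1892 - 13748008/9) = -1*(-13730980/9) = 13730980/9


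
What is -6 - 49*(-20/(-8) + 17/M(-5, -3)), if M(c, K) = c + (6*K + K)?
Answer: -1254/13 ≈ -96.462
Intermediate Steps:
M(c, K) = c + 7*K
-6 - 49*(-20/(-8) + 17/M(-5, -3)) = -6 - 49*(-20/(-8) + 17/(-5 + 7*(-3))) = -6 - 49*(-20*(-⅛) + 17/(-5 - 21)) = -6 - 49*(5/2 + 17/(-26)) = -6 - 49*(5/2 + 17*(-1/26)) = -6 - 49*(5/2 - 17/26) = -6 - 49*24/13 = -6 - 1176/13 = -1254/13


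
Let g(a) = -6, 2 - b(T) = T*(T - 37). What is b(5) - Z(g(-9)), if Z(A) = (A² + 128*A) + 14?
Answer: 880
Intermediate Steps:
b(T) = 2 - T*(-37 + T) (b(T) = 2 - T*(T - 37) = 2 - T*(-37 + T))
Z(A) = 14 + A² + 128*A
b(5) - Z(g(-9)) = (2 - 1*5² + 37*5) - (14 + (-6)² + 128*(-6)) = (2 - 1*25 + 185) - (14 + 36 - 768) = (2 - 25 + 185) - 1*(-718) = 162 + 718 = 880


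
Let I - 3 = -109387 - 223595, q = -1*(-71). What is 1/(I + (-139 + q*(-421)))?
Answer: -1/363009 ≈ -2.7548e-6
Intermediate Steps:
q = 71
I = -332979 (I = 3 + (-109387 - 223595) = 3 - 332982 = -332979)
1/(I + (-139 + q*(-421))) = 1/(-332979 + (-139 + 71*(-421))) = 1/(-332979 + (-139 - 29891)) = 1/(-332979 - 30030) = 1/(-363009) = -1/363009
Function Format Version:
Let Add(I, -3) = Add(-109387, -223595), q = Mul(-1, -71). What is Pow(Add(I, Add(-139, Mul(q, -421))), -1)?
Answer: Rational(-1, 363009) ≈ -2.7548e-6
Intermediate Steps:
q = 71
I = -332979 (I = Add(3, Add(-109387, -223595)) = Add(3, -332982) = -332979)
Pow(Add(I, Add(-139, Mul(q, -421))), -1) = Pow(Add(-332979, Add(-139, Mul(71, -421))), -1) = Pow(Add(-332979, Add(-139, -29891)), -1) = Pow(Add(-332979, -30030), -1) = Pow(-363009, -1) = Rational(-1, 363009)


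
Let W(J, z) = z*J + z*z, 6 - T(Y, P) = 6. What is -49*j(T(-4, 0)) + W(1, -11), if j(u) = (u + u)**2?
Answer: 110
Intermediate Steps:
T(Y, P) = 0 (T(Y, P) = 6 - 1*6 = 6 - 6 = 0)
j(u) = 4*u**2 (j(u) = (2*u)**2 = 4*u**2)
W(J, z) = z**2 + J*z (W(J, z) = J*z + z**2 = z**2 + J*z)
-49*j(T(-4, 0)) + W(1, -11) = -196*0**2 - 11*(1 - 11) = -196*0 - 11*(-10) = -49*0 + 110 = 0 + 110 = 110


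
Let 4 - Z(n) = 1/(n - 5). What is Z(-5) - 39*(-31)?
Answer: 12131/10 ≈ 1213.1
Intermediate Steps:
Z(n) = 4 - 1/(-5 + n) (Z(n) = 4 - 1/(n - 5) = 4 - 1/(-5 + n))
Z(-5) - 39*(-31) = (-21 + 4*(-5))/(-5 - 5) - 39*(-31) = (-21 - 20)/(-10) + 1209 = -⅒*(-41) + 1209 = 41/10 + 1209 = 12131/10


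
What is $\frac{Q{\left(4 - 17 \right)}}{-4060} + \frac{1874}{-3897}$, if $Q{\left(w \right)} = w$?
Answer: $- \frac{7557779}{15821820} \approx -0.47768$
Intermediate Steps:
$\frac{Q{\left(4 - 17 \right)}}{-4060} + \frac{1874}{-3897} = \frac{4 - 17}{-4060} + \frac{1874}{-3897} = \left(4 - 17\right) \left(- \frac{1}{4060}\right) + 1874 \left(- \frac{1}{3897}\right) = \left(-13\right) \left(- \frac{1}{4060}\right) - \frac{1874}{3897} = \frac{13}{4060} - \frac{1874}{3897} = - \frac{7557779}{15821820}$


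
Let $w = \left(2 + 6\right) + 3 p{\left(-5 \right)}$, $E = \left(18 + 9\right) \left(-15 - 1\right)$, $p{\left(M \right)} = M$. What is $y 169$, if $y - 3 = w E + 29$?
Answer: $516464$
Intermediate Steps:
$E = -432$ ($E = 27 \left(-16\right) = -432$)
$w = -7$ ($w = \left(2 + 6\right) + 3 \left(-5\right) = 8 - 15 = -7$)
$y = 3056$ ($y = 3 + \left(\left(-7\right) \left(-432\right) + 29\right) = 3 + \left(3024 + 29\right) = 3 + 3053 = 3056$)
$y 169 = 3056 \cdot 169 = 516464$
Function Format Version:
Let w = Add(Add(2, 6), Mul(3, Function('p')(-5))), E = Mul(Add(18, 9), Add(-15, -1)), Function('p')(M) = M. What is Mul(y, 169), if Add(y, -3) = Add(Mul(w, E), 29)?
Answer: 516464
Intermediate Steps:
E = -432 (E = Mul(27, -16) = -432)
w = -7 (w = Add(Add(2, 6), Mul(3, -5)) = Add(8, -15) = -7)
y = 3056 (y = Add(3, Add(Mul(-7, -432), 29)) = Add(3, Add(3024, 29)) = Add(3, 3053) = 3056)
Mul(y, 169) = Mul(3056, 169) = 516464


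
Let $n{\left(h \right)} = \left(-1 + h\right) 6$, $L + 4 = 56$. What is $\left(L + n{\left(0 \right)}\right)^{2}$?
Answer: $2116$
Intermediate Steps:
$L = 52$ ($L = -4 + 56 = 52$)
$n{\left(h \right)} = -6 + 6 h$
$\left(L + n{\left(0 \right)}\right)^{2} = \left(52 + \left(-6 + 6 \cdot 0\right)\right)^{2} = \left(52 + \left(-6 + 0\right)\right)^{2} = \left(52 - 6\right)^{2} = 46^{2} = 2116$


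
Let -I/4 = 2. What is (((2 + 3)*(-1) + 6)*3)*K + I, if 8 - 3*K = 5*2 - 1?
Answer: -9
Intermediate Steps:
I = -8 (I = -4*2 = -8)
K = -⅓ (K = 8/3 - (5*2 - 1)/3 = 8/3 - (10 - 1)/3 = 8/3 - ⅓*9 = 8/3 - 3 = -⅓ ≈ -0.33333)
(((2 + 3)*(-1) + 6)*3)*K + I = (((2 + 3)*(-1) + 6)*3)*(-⅓) - 8 = ((5*(-1) + 6)*3)*(-⅓) - 8 = ((-5 + 6)*3)*(-⅓) - 8 = (1*3)*(-⅓) - 8 = 3*(-⅓) - 8 = -1 - 8 = -9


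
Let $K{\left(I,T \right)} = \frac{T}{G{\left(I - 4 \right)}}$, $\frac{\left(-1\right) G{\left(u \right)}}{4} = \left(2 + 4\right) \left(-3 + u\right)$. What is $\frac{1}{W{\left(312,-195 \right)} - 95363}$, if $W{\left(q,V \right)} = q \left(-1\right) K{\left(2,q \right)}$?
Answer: $- \frac{5}{480871} \approx -1.0398 \cdot 10^{-5}$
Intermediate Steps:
$G{\left(u \right)} = 72 - 24 u$ ($G{\left(u \right)} = - 4 \left(2 + 4\right) \left(-3 + u\right) = - 4 \cdot 6 \left(-3 + u\right) = - 4 \left(-18 + 6 u\right) = 72 - 24 u$)
$K{\left(I,T \right)} = \frac{T}{168 - 24 I}$ ($K{\left(I,T \right)} = \frac{T}{72 - 24 \left(I - 4\right)} = \frac{T}{72 - 24 \left(-4 + I\right)} = \frac{T}{72 - \left(-96 + 24 I\right)} = \frac{T}{168 - 24 I}$)
$W{\left(q,V \right)} = - \frac{q^{2}}{120}$ ($W{\left(q,V \right)} = q \left(-1\right) \left(- \frac{q}{-168 + 24 \cdot 2}\right) = - q \left(- \frac{q}{-168 + 48}\right) = - q \left(- \frac{q}{-120}\right) = - q \left(\left(-1\right) q \left(- \frac{1}{120}\right)\right) = - q \frac{q}{120} = - \frac{q^{2}}{120}$)
$\frac{1}{W{\left(312,-195 \right)} - 95363} = \frac{1}{- \frac{312^{2}}{120} - 95363} = \frac{1}{\left(- \frac{1}{120}\right) 97344 - 95363} = \frac{1}{- \frac{4056}{5} - 95363} = \frac{1}{- \frac{480871}{5}} = - \frac{5}{480871}$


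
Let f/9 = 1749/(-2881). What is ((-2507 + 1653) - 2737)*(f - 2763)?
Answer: 28641614904/2881 ≈ 9.9416e+6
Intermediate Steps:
f = -15741/2881 (f = 9*(1749/(-2881)) = 9*(1749*(-1/2881)) = 9*(-1749/2881) = -15741/2881 ≈ -5.4637)
((-2507 + 1653) - 2737)*(f - 2763) = ((-2507 + 1653) - 2737)*(-15741/2881 - 2763) = (-854 - 2737)*(-7975944/2881) = -3591*(-7975944/2881) = 28641614904/2881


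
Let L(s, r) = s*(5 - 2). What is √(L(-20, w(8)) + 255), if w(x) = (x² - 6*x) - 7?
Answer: √195 ≈ 13.964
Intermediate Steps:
w(x) = -7 + x² - 6*x
L(s, r) = 3*s (L(s, r) = s*3 = 3*s)
√(L(-20, w(8)) + 255) = √(3*(-20) + 255) = √(-60 + 255) = √195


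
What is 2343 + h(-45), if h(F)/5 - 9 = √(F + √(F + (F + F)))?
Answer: 2388 + 5*√(-45 + 3*I*√15) ≈ 2392.3 + 33.815*I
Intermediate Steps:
h(F) = 45 + 5*√(F + √3*√F) (h(F) = 45 + 5*√(F + √(F + (F + F))) = 45 + 5*√(F + √(F + 2*F)) = 45 + 5*√(F + √(3*F)) = 45 + 5*√(F + √3*√F))
2343 + h(-45) = 2343 + (45 + 5*√(-45 + √3*√(-45))) = 2343 + (45 + 5*√(-45 + √3*(3*I*√5))) = 2343 + (45 + 5*√(-45 + 3*I*√15)) = 2388 + 5*√(-45 + 3*I*√15)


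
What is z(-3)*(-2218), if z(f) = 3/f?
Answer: 2218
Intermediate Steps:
z(-3)*(-2218) = (3/(-3))*(-2218) = (3*(-⅓))*(-2218) = -1*(-2218) = 2218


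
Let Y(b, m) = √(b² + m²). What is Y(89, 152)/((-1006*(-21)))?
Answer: 5*√1241/21126 ≈ 0.0083376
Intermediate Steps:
Y(89, 152)/((-1006*(-21))) = √(89² + 152²)/((-1006*(-21))) = √(7921 + 23104)/21126 = √31025*(1/21126) = (5*√1241)*(1/21126) = 5*√1241/21126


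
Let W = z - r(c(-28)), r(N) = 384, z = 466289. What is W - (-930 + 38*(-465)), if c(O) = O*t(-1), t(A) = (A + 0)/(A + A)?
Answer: 484505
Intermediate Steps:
t(A) = ½ (t(A) = A/((2*A)) = A*(1/(2*A)) = ½)
c(O) = O/2 (c(O) = O*(½) = O/2)
W = 465905 (W = 466289 - 1*384 = 466289 - 384 = 465905)
W - (-930 + 38*(-465)) = 465905 - (-930 + 38*(-465)) = 465905 - (-930 - 17670) = 465905 - 1*(-18600) = 465905 + 18600 = 484505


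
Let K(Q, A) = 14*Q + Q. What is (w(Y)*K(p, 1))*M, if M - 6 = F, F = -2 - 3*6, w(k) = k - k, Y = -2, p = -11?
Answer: 0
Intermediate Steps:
w(k) = 0
F = -20 (F = -2 - 18 = -20)
K(Q, A) = 15*Q
M = -14 (M = 6 - 20 = -14)
(w(Y)*K(p, 1))*M = (0*(15*(-11)))*(-14) = (0*(-165))*(-14) = 0*(-14) = 0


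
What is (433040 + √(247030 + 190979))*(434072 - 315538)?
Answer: 51329963360 + 118534*√438009 ≈ 5.1408e+10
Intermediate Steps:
(433040 + √(247030 + 190979))*(434072 - 315538) = (433040 + √438009)*118534 = 51329963360 + 118534*√438009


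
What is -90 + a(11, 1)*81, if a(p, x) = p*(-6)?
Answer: -5436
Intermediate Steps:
a(p, x) = -6*p
-90 + a(11, 1)*81 = -90 - 6*11*81 = -90 - 66*81 = -90 - 5346 = -5436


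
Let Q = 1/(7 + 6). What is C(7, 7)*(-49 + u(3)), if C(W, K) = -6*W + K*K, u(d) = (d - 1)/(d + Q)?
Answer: -6769/20 ≈ -338.45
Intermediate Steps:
Q = 1/13 ≈ 0.076923
u(d) = (-1 + d)/(1/13 + d) (u(d) = (d - 1)/(d + 1/13) = (-1 + d)/(1/13 + d))
C(W, K) = K² - 6*W (C(W, K) = -6*W + K² = K² - 6*W)
C(7, 7)*(-49 + u(3)) = (7² - 6*7)*(-49 + 13*(-1 + 3)/(1 + 13*3)) = (49 - 42)*(-49 + 13*2/(1 + 39)) = 7*(-49 + 13*2/40) = 7*(-49 + 13*(1/40)*2) = 7*(-49 + 13/20) = 7*(-967/20) = -6769/20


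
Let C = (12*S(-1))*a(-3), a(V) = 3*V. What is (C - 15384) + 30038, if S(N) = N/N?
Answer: 14546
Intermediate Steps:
S(N) = 1
C = -108 (C = (12*1)*(3*(-3)) = 12*(-9) = -108)
(C - 15384) + 30038 = (-108 - 15384) + 30038 = -15492 + 30038 = 14546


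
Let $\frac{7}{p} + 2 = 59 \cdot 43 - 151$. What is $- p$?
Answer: $- \frac{7}{2384} \approx -0.0029362$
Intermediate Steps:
$p = \frac{7}{2384}$ ($p = \frac{7}{-2 + \left(59 \cdot 43 - 151\right)} = \frac{7}{-2 + \left(2537 - 151\right)} = \frac{7}{-2 + 2386} = \frac{7}{2384} \approx 0.0029362$)
$- p = \left(-1\right) \frac{7}{2384} = - \frac{7}{2384}$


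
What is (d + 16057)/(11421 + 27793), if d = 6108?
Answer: 22165/39214 ≈ 0.56523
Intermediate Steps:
(d + 16057)/(11421 + 27793) = (6108 + 16057)/(11421 + 27793) = 22165/39214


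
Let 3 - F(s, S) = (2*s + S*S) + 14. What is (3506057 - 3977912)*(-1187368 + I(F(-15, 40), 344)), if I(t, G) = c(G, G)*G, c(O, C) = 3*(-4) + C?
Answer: 506375911800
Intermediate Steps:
c(O, C) = -12 + C
F(s, S) = -11 - S² - 2*s (F(s, S) = 3 - ((2*s + S*S) + 14) = 3 - ((2*s + S²) + 14) = 3 - ((S² + 2*s) + 14) = 3 - (14 + S² + 2*s) = 3 + (-14 - S² - 2*s) = -11 - S² - 2*s)
I(t, G) = G*(-12 + G) (I(t, G) = (-12 + G)*G = G*(-12 + G))
(3506057 - 3977912)*(-1187368 + I(F(-15, 40), 344)) = (3506057 - 3977912)*(-1187368 + 344*(-12 + 344)) = -471855*(-1187368 + 344*332) = -471855*(-1187368 + 114208) = -471855*(-1073160) = 506375911800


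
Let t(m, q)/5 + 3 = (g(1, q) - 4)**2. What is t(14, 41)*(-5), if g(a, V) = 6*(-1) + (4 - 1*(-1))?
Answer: -550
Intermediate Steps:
g(a, V) = -1 (g(a, V) = -6 + (4 + 1) = -6 + 5 = -1)
t(m, q) = 110 (t(m, q) = -15 + 5*(-1 - 4)**2 = -15 + 5*(-5)**2 = -15 + 5*25 = -15 + 125 = 110)
t(14, 41)*(-5) = 110*(-5) = -550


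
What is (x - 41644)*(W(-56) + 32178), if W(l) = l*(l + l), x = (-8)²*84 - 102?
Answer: -1398426500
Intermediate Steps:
x = 5274 (x = 64*84 - 102 = 5376 - 102 = 5274)
W(l) = 2*l² (W(l) = l*(2*l) = 2*l²)
(x - 41644)*(W(-56) + 32178) = (5274 - 41644)*(2*(-56)² + 32178) = -36370*(2*3136 + 32178) = -36370*(6272 + 32178) = -36370*38450 = -1398426500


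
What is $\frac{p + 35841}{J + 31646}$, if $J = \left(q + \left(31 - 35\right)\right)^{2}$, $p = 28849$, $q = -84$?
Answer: $\frac{6469}{3939} \approx 1.6423$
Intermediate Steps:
$J = 7744$ ($J = \left(-84 + \left(31 - 35\right)\right)^{2} = \left(-84 - 4\right)^{2} = \left(-88\right)^{2} = 7744$)
$\frac{p + 35841}{J + 31646} = \frac{28849 + 35841}{7744 + 31646} = \frac{64690}{39390} = 64690 \cdot \frac{1}{39390} = \frac{6469}{3939}$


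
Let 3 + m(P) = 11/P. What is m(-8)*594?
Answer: -10395/4 ≈ -2598.8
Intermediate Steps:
m(P) = -3 + 11/P
m(-8)*594 = (-3 + 11/(-8))*594 = (-3 + 11*(-⅛))*594 = (-3 - 11/8)*594 = -35/8*594 = -10395/4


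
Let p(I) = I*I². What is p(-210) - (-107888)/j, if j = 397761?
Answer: -3683664513112/397761 ≈ -9.2610e+6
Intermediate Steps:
p(I) = I³
p(-210) - (-107888)/j = (-210)³ - (-107888)/397761 = -9261000 - (-107888)/397761 = -9261000 - 1*(-107888/397761) = -9261000 + 107888/397761 = -3683664513112/397761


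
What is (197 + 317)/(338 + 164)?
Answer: 257/251 ≈ 1.0239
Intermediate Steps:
(197 + 317)/(338 + 164) = 514/502 = 514*(1/502) = 257/251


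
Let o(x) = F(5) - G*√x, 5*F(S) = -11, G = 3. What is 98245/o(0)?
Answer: -491225/11 ≈ -44657.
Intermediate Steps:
F(S) = -11/5 (F(S) = (⅕)*(-11) = -11/5)
o(x) = -11/5 - 3*√x
98245/o(0) = 98245/(-11/5 - 3*√0) = 98245/(-11/5 - 3*0) = 98245/(-11/5 + 0) = 98245/(-11/5) = 98245*(-5/11) = -491225/11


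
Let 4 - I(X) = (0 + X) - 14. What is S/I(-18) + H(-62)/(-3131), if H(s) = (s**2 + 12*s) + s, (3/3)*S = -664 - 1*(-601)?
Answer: -1099/404 ≈ -2.7203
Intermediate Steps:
S = -63 (S = -664 - 1*(-601) = -664 + 601 = -63)
I(X) = 18 - X (I(X) = 4 - ((0 + X) - 14) = 4 - (X - 14) = 4 - (-14 + X) = 4 + (14 - X) = 18 - X)
H(s) = s**2 + 13*s
S/I(-18) + H(-62)/(-3131) = -63/(18 - 1*(-18)) - 62*(13 - 62)/(-3131) = -63/(18 + 18) - 62*(-49)*(-1/3131) = -63/36 + 3038*(-1/3131) = -63*1/36 - 98/101 = -7/4 - 98/101 = -1099/404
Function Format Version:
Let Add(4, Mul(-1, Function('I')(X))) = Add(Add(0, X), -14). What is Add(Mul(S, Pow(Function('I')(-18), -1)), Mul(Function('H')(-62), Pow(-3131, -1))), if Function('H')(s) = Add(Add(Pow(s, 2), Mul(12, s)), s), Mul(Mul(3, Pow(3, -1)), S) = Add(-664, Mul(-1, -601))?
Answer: Rational(-1099, 404) ≈ -2.7203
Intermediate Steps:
S = -63 (S = Add(-664, Mul(-1, -601)) = Add(-664, 601) = -63)
Function('I')(X) = Add(18, Mul(-1, X)) (Function('I')(X) = Add(4, Mul(-1, Add(Add(0, X), -14))) = Add(4, Mul(-1, Add(X, -14))) = Add(4, Mul(-1, Add(-14, X))) = Add(4, Add(14, Mul(-1, X))) = Add(18, Mul(-1, X)))
Function('H')(s) = Add(Pow(s, 2), Mul(13, s))
Add(Mul(S, Pow(Function('I')(-18), -1)), Mul(Function('H')(-62), Pow(-3131, -1))) = Add(Mul(-63, Pow(Add(18, Mul(-1, -18)), -1)), Mul(Mul(-62, Add(13, -62)), Pow(-3131, -1))) = Add(Mul(-63, Pow(Add(18, 18), -1)), Mul(Mul(-62, -49), Rational(-1, 3131))) = Add(Mul(-63, Pow(36, -1)), Mul(3038, Rational(-1, 3131))) = Add(Mul(-63, Rational(1, 36)), Rational(-98, 101)) = Add(Rational(-7, 4), Rational(-98, 101)) = Rational(-1099, 404)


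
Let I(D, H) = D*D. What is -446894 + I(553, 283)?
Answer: -141085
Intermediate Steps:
I(D, H) = D²
-446894 + I(553, 283) = -446894 + 553² = -446894 + 305809 = -141085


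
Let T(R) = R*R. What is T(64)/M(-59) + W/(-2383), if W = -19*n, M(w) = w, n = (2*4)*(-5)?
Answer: -9805608/140597 ≈ -69.743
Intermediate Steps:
n = -40 (n = 8*(-5) = -40)
T(R) = R**2
W = 760 (W = -19*(-40) = 760)
T(64)/M(-59) + W/(-2383) = 64**2/(-59) + 760/(-2383) = 4096*(-1/59) + 760*(-1/2383) = -4096/59 - 760/2383 = -9805608/140597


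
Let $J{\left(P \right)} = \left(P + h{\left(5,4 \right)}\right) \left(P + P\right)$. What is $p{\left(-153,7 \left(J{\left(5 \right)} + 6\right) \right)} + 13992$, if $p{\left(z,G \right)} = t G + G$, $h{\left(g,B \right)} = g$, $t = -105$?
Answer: $-63176$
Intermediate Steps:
$J{\left(P \right)} = 2 P \left(5 + P\right)$ ($J{\left(P \right)} = \left(P + 5\right) \left(P + P\right) = \left(5 + P\right) 2 P = 2 P \left(5 + P\right)$)
$p{\left(z,G \right)} = - 104 G$ ($p{\left(z,G \right)} = - 105 G + G = - 104 G$)
$p{\left(-153,7 \left(J{\left(5 \right)} + 6\right) \right)} + 13992 = - 104 \cdot 7 \left(2 \cdot 5 \left(5 + 5\right) + 6\right) + 13992 = - 104 \cdot 7 \left(2 \cdot 5 \cdot 10 + 6\right) + 13992 = - 104 \cdot 7 \left(100 + 6\right) + 13992 = - 104 \cdot 7 \cdot 106 + 13992 = \left(-104\right) 742 + 13992 = -77168 + 13992 = -63176$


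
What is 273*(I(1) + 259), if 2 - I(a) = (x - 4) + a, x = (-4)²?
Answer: 67704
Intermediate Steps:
x = 16
I(a) = -10 - a (I(a) = 2 - ((16 - 4) + a) = 2 - (12 + a) = 2 + (-12 - a) = -10 - a)
273*(I(1) + 259) = 273*((-10 - 1*1) + 259) = 273*((-10 - 1) + 259) = 273*(-11 + 259) = 273*248 = 67704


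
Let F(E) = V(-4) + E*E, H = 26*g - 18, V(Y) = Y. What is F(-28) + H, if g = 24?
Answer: 1386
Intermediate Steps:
H = 606 (H = 26*24 - 18 = 624 - 18 = 606)
F(E) = -4 + E² (F(E) = -4 + E*E = -4 + E²)
F(-28) + H = (-4 + (-28)²) + 606 = (-4 + 784) + 606 = 780 + 606 = 1386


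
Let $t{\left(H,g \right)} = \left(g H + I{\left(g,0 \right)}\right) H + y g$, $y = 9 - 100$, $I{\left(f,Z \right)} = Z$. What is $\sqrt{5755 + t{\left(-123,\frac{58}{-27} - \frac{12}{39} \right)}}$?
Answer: $\frac{i \sqrt{426767289}}{117} \approx 176.57 i$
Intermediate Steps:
$y = -91$ ($y = 9 - 100 = -91$)
$t{\left(H,g \right)} = - 91 g + g H^{2}$ ($t{\left(H,g \right)} = \left(g H + 0\right) H - 91 g = \left(H g + 0\right) H - 91 g = H g H - 91 g = g H^{2} - 91 g = - 91 g + g H^{2}$)
$\sqrt{5755 + t{\left(-123,\frac{58}{-27} - \frac{12}{39} \right)}} = \sqrt{5755 + \left(\frac{58}{-27} - \frac{12}{39}\right) \left(-91 + \left(-123\right)^{2}\right)} = \sqrt{5755 + \left(58 \left(- \frac{1}{27}\right) - \frac{4}{13}\right) \left(-91 + 15129\right)} = \sqrt{5755 + \left(- \frac{58}{27} - \frac{4}{13}\right) 15038} = \sqrt{5755 - \frac{12962756}{351}} = \sqrt{- \frac{10942751}{351}} = \frac{i \sqrt{426767289}}{117}$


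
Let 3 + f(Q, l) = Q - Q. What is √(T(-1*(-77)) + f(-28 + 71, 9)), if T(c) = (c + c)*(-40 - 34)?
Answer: I*√11399 ≈ 106.77*I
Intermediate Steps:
T(c) = -148*c (T(c) = (2*c)*(-74) = -148*c)
f(Q, l) = -3 (f(Q, l) = -3 + (Q - Q) = -3 + 0 = -3)
√(T(-1*(-77)) + f(-28 + 71, 9)) = √(-(-148)*(-77) - 3) = √(-148*77 - 3) = √(-11396 - 3) = √(-11399) = I*√11399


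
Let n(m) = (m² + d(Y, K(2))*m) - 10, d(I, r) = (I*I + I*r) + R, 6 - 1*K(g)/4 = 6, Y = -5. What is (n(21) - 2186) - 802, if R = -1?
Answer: -2053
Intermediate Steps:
K(g) = 0 (K(g) = 24 - 4*6 = 24 - 24 = 0)
d(I, r) = -1 + I² + I*r (d(I, r) = (I*I + I*r) - 1 = (I² + I*r) - 1 = -1 + I² + I*r)
n(m) = -10 + m² + 24*m (n(m) = (m² + (-1 + (-5)² - 5*0)*m) - 10 = (m² + (-1 + 25 + 0)*m) - 10 = (m² + 24*m) - 10 = -10 + m² + 24*m)
(n(21) - 2186) - 802 = ((-10 + 21² + 24*21) - 2186) - 802 = ((-10 + 441 + 504) - 2186) - 802 = (935 - 2186) - 802 = -1251 - 802 = -2053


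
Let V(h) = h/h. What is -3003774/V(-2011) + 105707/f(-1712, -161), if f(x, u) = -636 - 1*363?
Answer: -3000875933/999 ≈ -3.0039e+6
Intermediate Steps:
f(x, u) = -999 (f(x, u) = -636 - 363 = -999)
V(h) = 1
-3003774/V(-2011) + 105707/f(-1712, -161) = -3003774/1 + 105707/(-999) = -3003774*1 + 105707*(-1/999) = -3003774 - 105707/999 = -3000875933/999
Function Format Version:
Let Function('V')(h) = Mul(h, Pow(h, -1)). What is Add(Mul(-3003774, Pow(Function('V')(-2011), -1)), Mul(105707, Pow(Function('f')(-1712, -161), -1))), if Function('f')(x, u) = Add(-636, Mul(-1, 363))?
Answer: Rational(-3000875933, 999) ≈ -3.0039e+6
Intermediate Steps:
Function('f')(x, u) = -999 (Function('f')(x, u) = Add(-636, -363) = -999)
Function('V')(h) = 1
Add(Mul(-3003774, Pow(Function('V')(-2011), -1)), Mul(105707, Pow(Function('f')(-1712, -161), -1))) = Add(Mul(-3003774, Pow(1, -1)), Mul(105707, Pow(-999, -1))) = Add(Mul(-3003774, 1), Mul(105707, Rational(-1, 999))) = Add(-3003774, Rational(-105707, 999)) = Rational(-3000875933, 999)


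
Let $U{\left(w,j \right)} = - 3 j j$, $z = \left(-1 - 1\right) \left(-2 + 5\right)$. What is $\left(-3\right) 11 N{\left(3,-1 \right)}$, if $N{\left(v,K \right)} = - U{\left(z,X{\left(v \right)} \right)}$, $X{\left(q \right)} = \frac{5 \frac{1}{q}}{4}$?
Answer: $- \frac{275}{16} \approx -17.188$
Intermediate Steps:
$X{\left(q \right)} = \frac{5}{4 q}$ ($X{\left(q \right)} = \frac{5}{q} \frac{1}{4} = \frac{5}{4 q}$)
$z = -6$ ($z = \left(-2\right) 3 = -6$)
$U{\left(w,j \right)} = - 3 j^{2}$
$N{\left(v,K \right)} = \frac{75}{16 v^{2}}$ ($N{\left(v,K \right)} = - \left(-3\right) \left(\frac{5}{4 v}\right)^{2} = - \left(-3\right) \frac{25}{16 v^{2}} = - \frac{-75}{16 v^{2}} = \frac{75}{16 v^{2}}$)
$\left(-3\right) 11 N{\left(3,-1 \right)} = \left(-3\right) 11 \frac{75}{16 \cdot 9} = - 33 \cdot \frac{75}{16} \cdot \frac{1}{9} = \left(-33\right) \frac{25}{48} = - \frac{275}{16}$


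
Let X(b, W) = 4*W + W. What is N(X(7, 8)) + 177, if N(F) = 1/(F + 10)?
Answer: 8851/50 ≈ 177.02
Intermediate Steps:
X(b, W) = 5*W
N(F) = 1/(10 + F)
N(X(7, 8)) + 177 = 1/(10 + 5*8) + 177 = 1/(10 + 40) + 177 = 1/50 + 177 = 8851/50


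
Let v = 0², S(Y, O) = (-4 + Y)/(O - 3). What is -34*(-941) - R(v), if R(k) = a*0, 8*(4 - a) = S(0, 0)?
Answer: 31994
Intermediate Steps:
S(Y, O) = (-4 + Y)/(-3 + O)
a = 23/6 (a = 4 - (-4 + 0)/(8*(-3 + 0)) = 4 - (-4)/(8*(-3)) = 4 - (-1)*(-4)/24 = 4 - ⅛*4/3 = 4 - ⅙ = 23/6 ≈ 3.8333)
v = 0
R(k) = 0 (R(k) = (23/6)*0 = 0)
-34*(-941) - R(v) = -34*(-941) - 1*0 = 31994 + 0 = 31994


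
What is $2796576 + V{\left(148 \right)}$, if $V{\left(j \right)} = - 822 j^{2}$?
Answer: $-15208512$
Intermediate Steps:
$2796576 + V{\left(148 \right)} = 2796576 - 822 \cdot 148^{2} = 2796576 - 18005088 = -15208512$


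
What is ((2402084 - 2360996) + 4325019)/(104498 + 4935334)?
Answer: 1455369/1679944 ≈ 0.86632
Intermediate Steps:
((2402084 - 2360996) + 4325019)/(104498 + 4935334) = (41088 + 4325019)/5039832 = 4366107*(1/5039832) = 1455369/1679944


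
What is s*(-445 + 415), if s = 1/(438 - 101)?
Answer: -30/337 ≈ -0.089021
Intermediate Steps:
s = 1/337 ≈ 0.0029674
s*(-445 + 415) = (-445 + 415)/337 = (1/337)*(-30) = -30/337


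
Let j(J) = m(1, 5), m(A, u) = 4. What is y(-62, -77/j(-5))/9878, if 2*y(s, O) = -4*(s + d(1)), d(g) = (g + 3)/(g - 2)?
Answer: 6/449 ≈ 0.013363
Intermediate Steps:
d(g) = (3 + g)/(-2 + g)
j(J) = 4
y(s, O) = 8 - 2*s (y(s, O) = (-4*(s + (3 + 1)/(-2 + 1)))/2 = (-4*(s + 4/(-1)))/2 = (-4*(s - 1*4))/2 = (-4*(s - 4))/2 = (-4*(-4 + s))/2 = (16 - 4*s)/2 = 8 - 2*s)
y(-62, -77/j(-5))/9878 = (8 - 2*(-62))/9878 = (8 + 124)*(1/9878) = 132*(1/9878) = 6/449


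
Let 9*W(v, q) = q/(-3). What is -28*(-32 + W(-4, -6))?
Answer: 8008/9 ≈ 889.78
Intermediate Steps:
W(v, q) = -q/27 (W(v, q) = (q/(-3))/9 = (q*(-⅓))/9 = (-q/3)/9 = -q/27)
-28*(-32 + W(-4, -6)) = -28*(-32 - 1/27*(-6)) = -28*(-32 + 2/9) = -28*(-286/9) = 8008/9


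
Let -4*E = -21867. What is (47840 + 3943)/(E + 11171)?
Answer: 207132/66551 ≈ 3.1124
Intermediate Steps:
E = 21867/4 (E = -¼*(-21867) = 21867/4 ≈ 5466.8)
(47840 + 3943)/(E + 11171) = (47840 + 3943)/(21867/4 + 11171) = 51783/(66551/4) = 51783*(4/66551) = 207132/66551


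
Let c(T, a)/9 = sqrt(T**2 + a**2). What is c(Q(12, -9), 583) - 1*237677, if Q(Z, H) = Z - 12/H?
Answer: -237677 + 3*sqrt(3060601) ≈ -2.3243e+5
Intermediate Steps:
c(T, a) = 9*sqrt(T**2 + a**2)
c(Q(12, -9), 583) - 1*237677 = 9*sqrt((12 - 12/(-9))**2 + 583**2) - 1*237677 = 9*sqrt((12 - 12*(-1/9))**2 + 339889) - 237677 = 9*sqrt((12 + 4/3)**2 + 339889) - 237677 = 9*sqrt((40/3)**2 + 339889) - 237677 = 9*sqrt(1600/9 + 339889) - 237677 = 9*sqrt(3060601/9) - 237677 = 9*(sqrt(3060601)/3) - 237677 = 3*sqrt(3060601) - 237677 = -237677 + 3*sqrt(3060601)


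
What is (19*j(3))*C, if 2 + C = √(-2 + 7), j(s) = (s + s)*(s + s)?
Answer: -1368 + 684*√5 ≈ 161.47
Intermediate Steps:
j(s) = 4*s² (j(s) = (2*s)*(2*s) = 4*s²)
C = -2 + √5 (C = -2 + √(-2 + 7) = -2 + √5 ≈ 0.23607)
(19*j(3))*C = (19*(4*3²))*(-2 + √5) = (19*(4*9))*(-2 + √5) = (19*36)*(-2 + √5) = 684*(-2 + √5) = -1368 + 684*√5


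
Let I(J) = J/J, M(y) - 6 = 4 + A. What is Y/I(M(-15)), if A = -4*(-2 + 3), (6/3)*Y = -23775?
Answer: -23775/2 ≈ -11888.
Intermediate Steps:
Y = -23775/2 (Y = (½)*(-23775) = -23775/2 ≈ -11888.)
A = -4 (A = -4*1 = -4)
M(y) = 6 (M(y) = 6 + (4 - 4) = 6 + 0 = 6)
I(J) = 1
Y/I(M(-15)) = -23775/2/1 = -23775/2*1 = -23775/2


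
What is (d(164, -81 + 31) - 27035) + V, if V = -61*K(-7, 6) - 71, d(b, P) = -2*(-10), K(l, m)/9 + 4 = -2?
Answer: -23792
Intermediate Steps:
K(l, m) = -54 (K(l, m) = -36 + 9*(-2) = -36 - 18 = -54)
d(b, P) = 20
V = 3223 (V = -61*(-54) - 71 = 3294 - 71 = 3223)
(d(164, -81 + 31) - 27035) + V = (20 - 27035) + 3223 = -27015 + 3223 = -23792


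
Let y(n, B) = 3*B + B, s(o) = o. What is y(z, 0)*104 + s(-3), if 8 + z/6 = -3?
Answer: -3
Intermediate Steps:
z = -66 (z = -48 + 6*(-3) = -48 - 18 = -66)
y(n, B) = 4*B
y(z, 0)*104 + s(-3) = (4*0)*104 - 3 = 0*104 - 3 = 0 - 3 = -3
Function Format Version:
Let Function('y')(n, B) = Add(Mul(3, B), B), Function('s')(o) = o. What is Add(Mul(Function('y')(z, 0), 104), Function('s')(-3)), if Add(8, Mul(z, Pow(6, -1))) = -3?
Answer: -3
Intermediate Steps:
z = -66 (z = Add(-48, Mul(6, -3)) = Add(-48, -18) = -66)
Function('y')(n, B) = Mul(4, B)
Add(Mul(Function('y')(z, 0), 104), Function('s')(-3)) = Add(Mul(Mul(4, 0), 104), -3) = Add(Mul(0, 104), -3) = Add(0, -3) = -3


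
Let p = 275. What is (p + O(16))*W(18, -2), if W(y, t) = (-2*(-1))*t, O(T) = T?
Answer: -1164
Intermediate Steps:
W(y, t) = 2*t
(p + O(16))*W(18, -2) = (275 + 16)*(2*(-2)) = 291*(-4) = -1164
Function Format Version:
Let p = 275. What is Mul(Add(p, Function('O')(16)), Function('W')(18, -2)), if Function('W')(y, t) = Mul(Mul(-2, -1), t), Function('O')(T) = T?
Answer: -1164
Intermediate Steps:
Function('W')(y, t) = Mul(2, t)
Mul(Add(p, Function('O')(16)), Function('W')(18, -2)) = Mul(Add(275, 16), Mul(2, -2)) = Mul(291, -4) = -1164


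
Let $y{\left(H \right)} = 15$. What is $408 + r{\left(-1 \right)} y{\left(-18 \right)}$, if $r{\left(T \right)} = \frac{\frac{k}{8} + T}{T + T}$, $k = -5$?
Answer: $\frac{6723}{16} \approx 420.19$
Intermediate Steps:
$r{\left(T \right)} = \frac{- \frac{5}{8} + T}{2 T}$ ($r{\left(T \right)} = \frac{- \frac{5}{8} + T}{T + T} = \frac{\left(-5\right) \frac{1}{8} + T}{2 T} = \left(- \frac{5}{8} + T\right) \frac{1}{2 T} = \frac{- \frac{5}{8} + T}{2 T}$)
$408 + r{\left(-1 \right)} y{\left(-18 \right)} = 408 + \frac{-5 + 8 \left(-1\right)}{16 \left(-1\right)} 15 = 408 + \frac{1}{16} \left(-1\right) \left(-5 - 8\right) 15 = 408 + \frac{1}{16} \left(-1\right) \left(-13\right) 15 = 408 + \frac{13}{16} \cdot 15 = 408 + \frac{195}{16} = \frac{6723}{16}$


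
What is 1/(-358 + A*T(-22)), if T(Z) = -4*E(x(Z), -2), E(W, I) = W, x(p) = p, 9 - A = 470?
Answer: -1/40926 ≈ -2.4434e-5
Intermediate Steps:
A = -461 (A = 9 - 1*470 = 9 - 470 = -461)
T(Z) = -4*Z
1/(-358 + A*T(-22)) = 1/(-358 - (-1844)*(-22)) = 1/(-358 - 461*88) = 1/(-358 - 40568) = 1/(-40926) = -1/40926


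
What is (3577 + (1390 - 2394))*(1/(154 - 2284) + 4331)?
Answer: 23735999617/2130 ≈ 1.1144e+7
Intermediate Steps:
(3577 + (1390 - 2394))*(1/(154 - 2284) + 4331) = (3577 - 1004)*(1/(-2130) + 4331) = 2573*(-1/2130 + 4331) = 2573*(9225029/2130) = 23735999617/2130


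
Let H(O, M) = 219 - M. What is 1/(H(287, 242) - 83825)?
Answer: -1/83848 ≈ -1.1926e-5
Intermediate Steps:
1/(H(287, 242) - 83825) = 1/((219 - 1*242) - 83825) = 1/((219 - 242) - 83825) = 1/(-23 - 83825) = 1/(-83848) = -1/83848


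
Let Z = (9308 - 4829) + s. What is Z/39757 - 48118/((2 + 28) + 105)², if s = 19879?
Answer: -1469102776/724571325 ≈ -2.0275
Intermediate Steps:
Z = 24358 (Z = (9308 - 4829) + 19879 = 4479 + 19879 = 24358)
Z/39757 - 48118/((2 + 28) + 105)² = 24358/39757 - 48118/((2 + 28) + 105)² = 24358*(1/39757) - 48118/(30 + 105)² = 24358/39757 - 48118/(135²) = 24358/39757 - 48118/18225 = -1469102776/724571325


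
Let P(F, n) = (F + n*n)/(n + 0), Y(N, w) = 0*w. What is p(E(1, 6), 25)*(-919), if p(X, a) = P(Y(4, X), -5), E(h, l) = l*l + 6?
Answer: 4595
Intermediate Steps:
E(h, l) = 6 + l**2 (E(h, l) = l**2 + 6 = 6 + l**2)
Y(N, w) = 0
P(F, n) = (F + n**2)/n
p(X, a) = -5 (p(X, a) = -5 + 0/(-5) = -5 + 0*(-1/5) = -5 + 0 = -5)
p(E(1, 6), 25)*(-919) = -5*(-919) = 4595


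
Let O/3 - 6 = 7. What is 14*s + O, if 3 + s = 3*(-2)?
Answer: -87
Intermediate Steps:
O = 39 (O = 18 + 3*7 = 18 + 21 = 39)
s = -9 (s = -3 + 3*(-2) = -3 - 6 = -9)
14*s + O = 14*(-9) + 39 = -126 + 39 = -87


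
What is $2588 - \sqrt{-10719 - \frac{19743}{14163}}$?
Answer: $2588 - \frac{2 i \sqrt{59733609145}}{4721} \approx 2588.0 - 103.54 i$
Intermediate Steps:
$2588 - \sqrt{-10719 - \frac{19743}{14163}} = 2588 - \sqrt{-10719 - \frac{6581}{4721}} = 2588 - \sqrt{- \frac{50610980}{4721}} = 2588 - \frac{2 i \sqrt{59733609145}}{4721}$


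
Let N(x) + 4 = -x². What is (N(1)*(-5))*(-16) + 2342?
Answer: 1942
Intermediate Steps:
N(x) = -4 - x²
(N(1)*(-5))*(-16) + 2342 = ((-4 - 1*1²)*(-5))*(-16) + 2342 = ((-4 - 1*1)*(-5))*(-16) + 2342 = ((-4 - 1)*(-5))*(-16) + 2342 = -5*(-5)*(-16) + 2342 = 25*(-16) + 2342 = -400 + 2342 = 1942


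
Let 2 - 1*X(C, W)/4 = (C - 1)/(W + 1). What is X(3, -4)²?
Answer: 1024/9 ≈ 113.78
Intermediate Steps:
X(C, W) = 8 - 4*(-1 + C)/(1 + W) (X(C, W) = 8 - 4*(C - 1)/(W + 1) = 8 - 4*(-1 + C)/(1 + W))
X(3, -4)² = (4*(3 - 1*3 + 2*(-4))/(1 - 4))² = (4*(3 - 3 - 8)/(-3))² = (4*(-⅓)*(-8))² = (32/3)² = 1024/9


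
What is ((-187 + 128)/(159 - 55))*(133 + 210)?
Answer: -20237/104 ≈ -194.59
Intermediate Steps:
((-187 + 128)/(159 - 55))*(133 + 210) = -59/104*343 = -20237/104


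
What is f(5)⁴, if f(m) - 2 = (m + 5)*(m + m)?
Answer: 108243216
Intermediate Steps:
f(m) = 2 + 2*m*(5 + m) (f(m) = 2 + (m + 5)*(m + m) = 2 + (5 + m)*(2*m) = 2 + 2*m*(5 + m))
f(5)⁴ = (2 + 2*5² + 10*5)⁴ = (2 + 2*25 + 50)⁴ = (2 + 50 + 50)⁴ = 102⁴ = 108243216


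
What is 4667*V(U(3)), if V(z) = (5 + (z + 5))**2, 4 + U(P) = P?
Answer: 378027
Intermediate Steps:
U(P) = -4 + P
V(z) = (10 + z)**2 (V(z) = (5 + (5 + z))**2 = (10 + z)**2)
4667*V(U(3)) = 4667*(10 + (-4 + 3))**2 = 4667*(10 - 1)**2 = 4667*9**2 = 4667*81 = 378027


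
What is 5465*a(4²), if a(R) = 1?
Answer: 5465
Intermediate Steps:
5465*a(4²) = 5465*1 = 5465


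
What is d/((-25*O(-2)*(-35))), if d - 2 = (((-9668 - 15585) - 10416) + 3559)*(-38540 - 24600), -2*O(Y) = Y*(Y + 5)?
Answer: 2027425402/2625 ≈ 7.7235e+5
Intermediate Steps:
O(Y) = -Y*(5 + Y)/2 (O(Y) = -Y*(Y + 5)/2 = -Y*(5 + Y)/2)
d = 2027425402 (d = 2 + (((-9668 - 15585) - 10416) + 3559)*(-38540 - 24600) = 2 + ((-25253 - 10416) + 3559)*(-63140) = 2 + (-35669 + 3559)*(-63140) = 2 - 32110*(-63140) = 2 + 2027425400 = 2027425402)
d/((-25*O(-2)*(-35))) = 2027425402/((-(-25)*(-2)*(5 - 2)/2*(-35))) = 2027425402/((-(-25)*(-2)*3/2*(-35))) = 2027425402/((-25*3*(-35))) = 2027425402/((-75*(-35))) = 2027425402/2625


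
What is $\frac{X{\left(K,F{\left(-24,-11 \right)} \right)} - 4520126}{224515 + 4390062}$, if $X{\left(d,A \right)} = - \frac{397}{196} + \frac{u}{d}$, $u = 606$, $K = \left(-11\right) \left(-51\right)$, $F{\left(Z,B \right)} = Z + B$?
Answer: $- \frac{165671692799}{169133476204} \approx -0.97953$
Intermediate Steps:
$F{\left(Z,B \right)} = B + Z$
$K = 561$
$X{\left(d,A \right)} = - \frac{397}{196} + \frac{606}{d}$
$\frac{X{\left(K,F{\left(-24,-11 \right)} \right)} - 4520126}{224515 + 4390062} = \frac{\left(- \frac{397}{196} + \frac{606}{561}\right) - 4520126}{224515 + 4390062} = \frac{\left(- \frac{397}{196} + 606 \cdot \frac{1}{561}\right) - 4520126}{4614577} = \left(\left(- \frac{397}{196} + \frac{202}{187}\right) - 4520126\right) \frac{1}{4614577} = \left(- \frac{34647}{36652} - 4520126\right) \frac{1}{4614577} = \left(- \frac{165671692799}{36652}\right) \frac{1}{4614577} = - \frac{165671692799}{169133476204}$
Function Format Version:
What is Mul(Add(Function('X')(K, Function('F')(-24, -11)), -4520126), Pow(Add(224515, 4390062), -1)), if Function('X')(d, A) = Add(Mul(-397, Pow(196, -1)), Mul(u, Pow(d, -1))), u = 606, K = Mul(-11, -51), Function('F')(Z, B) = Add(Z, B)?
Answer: Rational(-165671692799, 169133476204) ≈ -0.97953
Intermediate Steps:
Function('F')(Z, B) = Add(B, Z)
K = 561
Function('X')(d, A) = Add(Rational(-397, 196), Mul(606, Pow(d, -1))) (Function('X')(d, A) = Add(Mul(-397, Pow(196, -1)), Mul(606, Pow(d, -1))) = Add(Mul(-397, Rational(1, 196)), Mul(606, Pow(d, -1))) = Add(Rational(-397, 196), Mul(606, Pow(d, -1))))
Mul(Add(Function('X')(K, Function('F')(-24, -11)), -4520126), Pow(Add(224515, 4390062), -1)) = Mul(Add(Add(Rational(-397, 196), Mul(606, Pow(561, -1))), -4520126), Pow(Add(224515, 4390062), -1)) = Mul(Add(Add(Rational(-397, 196), Mul(606, Rational(1, 561))), -4520126), Pow(4614577, -1)) = Mul(Add(Add(Rational(-397, 196), Rational(202, 187)), -4520126), Rational(1, 4614577)) = Mul(Add(Rational(-34647, 36652), -4520126), Rational(1, 4614577)) = Mul(Rational(-165671692799, 36652), Rational(1, 4614577)) = Rational(-165671692799, 169133476204)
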